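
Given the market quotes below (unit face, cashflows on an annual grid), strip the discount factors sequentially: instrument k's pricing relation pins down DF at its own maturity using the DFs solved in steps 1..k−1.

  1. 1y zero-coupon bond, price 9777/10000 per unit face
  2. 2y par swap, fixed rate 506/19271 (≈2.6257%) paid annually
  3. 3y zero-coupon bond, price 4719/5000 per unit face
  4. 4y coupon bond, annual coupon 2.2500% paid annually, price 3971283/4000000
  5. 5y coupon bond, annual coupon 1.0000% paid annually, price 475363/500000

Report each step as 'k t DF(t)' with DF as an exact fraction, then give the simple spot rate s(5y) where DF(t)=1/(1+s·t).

step 1 [1y] zero: DF = P = 9777/10000 ≈ 0.977700
step 2 [2y] swap r/1=506/19271: DF=(1 − 506/19271·(0.977700))/(1+506/19271) = 4747/5000 ≈ 0.949400
step 3 [3y] zero: DF = P = 4719/5000 ≈ 0.943800
step 4 [4y] bond c/1=9/400: DF=(3971283/4000000 − 9/400·(0.977700+0.949400+0.943800))/(1+9/400) = 4539/5000 ≈ 0.907800
step 5 [5y] bond c/1=1/100: DF=(475363/500000 − 1/100·(0.977700+0.949400+0.943800+0.907800))/(1+1/100) = 9039/10000 ≈ 0.903900

1 1 9777/10000
2 2 4747/5000
3 3 4719/5000
4 4 4539/5000
5 5 9039/10000
s(5y) = (1/(9039/10000) − 1)/(5) = 961/45195 ≈ 2.1263%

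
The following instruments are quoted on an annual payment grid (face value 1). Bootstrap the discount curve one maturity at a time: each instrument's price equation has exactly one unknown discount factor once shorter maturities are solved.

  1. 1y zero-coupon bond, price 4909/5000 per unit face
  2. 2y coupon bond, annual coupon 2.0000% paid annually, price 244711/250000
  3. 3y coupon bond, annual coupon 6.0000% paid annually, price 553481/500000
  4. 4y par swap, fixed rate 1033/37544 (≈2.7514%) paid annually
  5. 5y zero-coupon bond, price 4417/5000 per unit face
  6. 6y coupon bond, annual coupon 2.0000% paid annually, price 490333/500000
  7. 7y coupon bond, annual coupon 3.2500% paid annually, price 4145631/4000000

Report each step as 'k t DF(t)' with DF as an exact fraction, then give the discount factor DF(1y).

step 1 [1y] zero: DF = P = 4909/5000 ≈ 0.981800
step 2 [2y] bond c/1=1/50: DF=(244711/250000 − 1/50·(0.981800))/(1+1/50) = 2351/2500 ≈ 0.940400
step 3 [3y] bond c/1=3/50: DF=(553481/500000 − 3/50·(0.981800+0.940400))/(1+3/50) = 1871/2000 ≈ 0.935500
step 4 [4y] swap r/1=1033/37544: DF=(1 − 1033/37544·(0.981800+0.940400+0.935500))/(1+1033/37544) = 8967/10000 ≈ 0.896700
step 5 [5y] zero: DF = P = 4417/5000 ≈ 0.883400
step 6 [6y] bond c/1=1/50: DF=(490333/500000 − 1/50·(0.981800+0.940400+0.935500+0.896700+0.883400))/(1+1/50) = 1741/2000 ≈ 0.870500
step 7 [7y] bond c/1=13/400: DF=(4145631/4000000 − 13/400·(0.981800+0.940400+0.935500+0.896700+0.883400+0.870500))/(1+13/400) = 519/625 ≈ 0.830400

1 1 4909/5000
2 2 2351/2500
3 3 1871/2000
4 4 8967/10000
5 5 4417/5000
6 6 1741/2000
7 7 519/625
DF(1y) = 4909/5000 ≈ 0.981800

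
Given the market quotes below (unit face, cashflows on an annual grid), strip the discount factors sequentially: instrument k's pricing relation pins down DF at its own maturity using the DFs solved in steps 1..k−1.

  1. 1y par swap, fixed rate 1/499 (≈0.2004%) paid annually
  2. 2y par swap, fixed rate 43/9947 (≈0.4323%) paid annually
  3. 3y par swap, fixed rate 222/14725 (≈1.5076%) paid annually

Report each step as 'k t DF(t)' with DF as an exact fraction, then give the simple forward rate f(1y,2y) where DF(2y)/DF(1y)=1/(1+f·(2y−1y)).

step 1 [1y] swap r/1=1/499: DF=(1 − 1/499·(0))/(1+1/499) = 499/500 ≈ 0.998000
step 2 [2y] swap r/1=43/9947: DF=(1 − 43/9947·(0.998000))/(1+43/9947) = 4957/5000 ≈ 0.991400
step 3 [3y] swap r/1=222/14725: DF=(1 − 222/14725·(0.998000+0.991400))/(1+222/14725) = 2389/2500 ≈ 0.955600

1 1 499/500
2 2 4957/5000
3 3 2389/2500
f(1y,2y) = ((499/500)/(4957/5000) − 1)/(1) = 33/4957 ≈ 0.6657%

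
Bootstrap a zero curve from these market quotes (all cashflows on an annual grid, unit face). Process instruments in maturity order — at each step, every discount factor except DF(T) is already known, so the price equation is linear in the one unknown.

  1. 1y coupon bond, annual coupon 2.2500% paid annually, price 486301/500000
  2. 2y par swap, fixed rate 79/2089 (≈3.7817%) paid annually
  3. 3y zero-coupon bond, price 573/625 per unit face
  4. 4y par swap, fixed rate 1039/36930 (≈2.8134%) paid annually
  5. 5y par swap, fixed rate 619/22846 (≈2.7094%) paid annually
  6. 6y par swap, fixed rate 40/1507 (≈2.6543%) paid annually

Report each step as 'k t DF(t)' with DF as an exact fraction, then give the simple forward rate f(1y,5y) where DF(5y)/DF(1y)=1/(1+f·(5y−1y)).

1 1 1189/1250
2 2 9289/10000
3 3 573/625
4 4 8961/10000
5 5 4381/5000
6 6 107/125
f(1y,5y) = ((1189/1250)/(4381/5000) − 1)/(4) = 375/17524 ≈ 2.1399%

step 1 [1y] bond c/1=9/400: DF=(486301/500000 − 9/400·(0))/(1+9/400) = 1189/1250 ≈ 0.951200
step 2 [2y] swap r/1=79/2089: DF=(1 − 79/2089·(0.951200))/(1+79/2089) = 9289/10000 ≈ 0.928900
step 3 [3y] zero: DF = P = 573/625 ≈ 0.916800
step 4 [4y] swap r/1=1039/36930: DF=(1 − 1039/36930·(0.951200+0.928900+0.916800))/(1+1039/36930) = 8961/10000 ≈ 0.896100
step 5 [5y] swap r/1=619/22846: DF=(1 − 619/22846·(0.951200+0.928900+0.916800+0.896100))/(1+619/22846) = 4381/5000 ≈ 0.876200
step 6 [6y] swap r/1=40/1507: DF=(1 − 40/1507·(0.951200+0.928900+0.916800+0.896100+0.876200))/(1+40/1507) = 107/125 ≈ 0.856000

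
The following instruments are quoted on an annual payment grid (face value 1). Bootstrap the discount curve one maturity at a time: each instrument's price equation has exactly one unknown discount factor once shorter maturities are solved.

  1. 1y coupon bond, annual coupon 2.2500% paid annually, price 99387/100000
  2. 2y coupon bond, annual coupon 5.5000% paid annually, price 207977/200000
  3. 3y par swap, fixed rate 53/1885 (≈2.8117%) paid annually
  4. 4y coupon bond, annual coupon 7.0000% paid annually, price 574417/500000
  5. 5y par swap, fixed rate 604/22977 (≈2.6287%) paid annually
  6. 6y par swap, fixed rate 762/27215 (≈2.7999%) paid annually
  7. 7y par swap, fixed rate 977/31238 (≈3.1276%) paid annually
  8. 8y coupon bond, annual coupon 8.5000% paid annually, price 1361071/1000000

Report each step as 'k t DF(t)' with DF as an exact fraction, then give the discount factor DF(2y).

1 1 243/250
2 2 187/200
3 3 1841/2000
4 4 8887/10000
5 5 1099/1250
6 6 2119/2500
7 7 4023/5000
8 8 153/200
DF(2y) = 187/200 ≈ 0.935000

step 1 [1y] bond c/1=9/400: DF=(99387/100000 − 9/400·(0))/(1+9/400) = 243/250 ≈ 0.972000
step 2 [2y] bond c/1=11/200: DF=(207977/200000 − 11/200·(0.972000))/(1+11/200) = 187/200 ≈ 0.935000
step 3 [3y] swap r/1=53/1885: DF=(1 − 53/1885·(0.972000+0.935000))/(1+53/1885) = 1841/2000 ≈ 0.920500
step 4 [4y] bond c/1=7/100: DF=(574417/500000 − 7/100·(0.972000+0.935000+0.920500))/(1+7/100) = 8887/10000 ≈ 0.888700
step 5 [5y] swap r/1=604/22977: DF=(1 − 604/22977·(0.972000+0.935000+0.920500+0.888700))/(1+604/22977) = 1099/1250 ≈ 0.879200
step 6 [6y] swap r/1=762/27215: DF=(1 − 762/27215·(0.972000+0.935000+0.920500+0.888700+0.879200))/(1+762/27215) = 2119/2500 ≈ 0.847600
step 7 [7y] swap r/1=977/31238: DF=(1 − 977/31238·(0.972000+0.935000+0.920500+0.888700+0.879200+0.847600))/(1+977/31238) = 4023/5000 ≈ 0.804600
step 8 [8y] bond c/1=17/200: DF=(1361071/1000000 − 17/200·(0.972000+0.935000+0.920500+0.888700+0.879200+0.847600+0.804600))/(1+17/200) = 153/200 ≈ 0.765000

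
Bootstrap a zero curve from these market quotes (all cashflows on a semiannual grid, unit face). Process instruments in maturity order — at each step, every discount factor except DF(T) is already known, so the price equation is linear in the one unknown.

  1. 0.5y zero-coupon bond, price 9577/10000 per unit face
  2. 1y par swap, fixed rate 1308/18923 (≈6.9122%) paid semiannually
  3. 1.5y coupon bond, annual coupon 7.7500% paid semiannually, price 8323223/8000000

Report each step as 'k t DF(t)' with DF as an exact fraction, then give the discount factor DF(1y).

1 1/2 9577/10000
2 1 4673/5000
3 3/2 931/1000
DF(1y) = 4673/5000 ≈ 0.934600

step 1 [0.5y] zero: DF = P = 9577/10000 ≈ 0.957700
step 2 [1y] swap r/2=654/18923: DF=(1 − 654/18923·(0.957700))/(1+654/18923) = 4673/5000 ≈ 0.934600
step 3 [1.5y] bond c/2=31/800: DF=(8323223/8000000 − 31/800·(0.957700+0.934600))/(1+31/800) = 931/1000 ≈ 0.931000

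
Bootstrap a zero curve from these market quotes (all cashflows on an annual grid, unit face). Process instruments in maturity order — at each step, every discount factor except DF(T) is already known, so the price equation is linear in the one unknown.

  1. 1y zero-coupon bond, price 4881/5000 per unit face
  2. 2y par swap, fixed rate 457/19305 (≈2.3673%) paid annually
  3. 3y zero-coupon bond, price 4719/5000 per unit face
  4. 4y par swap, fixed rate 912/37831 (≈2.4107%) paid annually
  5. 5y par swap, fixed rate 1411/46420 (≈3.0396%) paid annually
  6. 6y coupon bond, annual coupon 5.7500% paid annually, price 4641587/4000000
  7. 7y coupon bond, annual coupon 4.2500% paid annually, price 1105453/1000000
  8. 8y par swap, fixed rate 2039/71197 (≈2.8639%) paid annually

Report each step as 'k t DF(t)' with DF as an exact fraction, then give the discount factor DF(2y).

1 1 4881/5000
2 2 9543/10000
3 3 4719/5000
4 4 568/625
5 5 8589/10000
6 6 8449/10000
7 7 8367/10000
8 8 7961/10000
DF(2y) = 9543/10000 ≈ 0.954300

step 1 [1y] zero: DF = P = 4881/5000 ≈ 0.976200
step 2 [2y] swap r/1=457/19305: DF=(1 − 457/19305·(0.976200))/(1+457/19305) = 9543/10000 ≈ 0.954300
step 3 [3y] zero: DF = P = 4719/5000 ≈ 0.943800
step 4 [4y] swap r/1=912/37831: DF=(1 − 912/37831·(0.976200+0.954300+0.943800))/(1+912/37831) = 568/625 ≈ 0.908800
step 5 [5y] swap r/1=1411/46420: DF=(1 − 1411/46420·(0.976200+0.954300+0.943800+0.908800))/(1+1411/46420) = 8589/10000 ≈ 0.858900
step 6 [6y] bond c/1=23/400: DF=(4641587/4000000 − 23/400·(0.976200+0.954300+0.943800+0.908800+0.858900))/(1+23/400) = 8449/10000 ≈ 0.844900
step 7 [7y] bond c/1=17/400: DF=(1105453/1000000 − 17/400·(0.976200+0.954300+0.943800+0.908800+0.858900+0.844900))/(1+17/400) = 8367/10000 ≈ 0.836700
step 8 [8y] swap r/1=2039/71197: DF=(1 − 2039/71197·(0.976200+0.954300+0.943800+0.908800+0.858900+0.844900+0.836700))/(1+2039/71197) = 7961/10000 ≈ 0.796100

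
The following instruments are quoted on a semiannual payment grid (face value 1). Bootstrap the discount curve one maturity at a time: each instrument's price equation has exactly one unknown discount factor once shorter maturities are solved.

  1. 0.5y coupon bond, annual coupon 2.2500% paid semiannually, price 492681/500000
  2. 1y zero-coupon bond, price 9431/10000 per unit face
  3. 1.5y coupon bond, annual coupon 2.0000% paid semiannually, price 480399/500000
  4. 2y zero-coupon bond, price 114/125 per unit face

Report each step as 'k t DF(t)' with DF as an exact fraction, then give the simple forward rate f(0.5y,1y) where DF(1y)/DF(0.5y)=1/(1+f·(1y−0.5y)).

1 1/2 609/625
2 1 9431/10000
3 3/2 9323/10000
4 2 114/125
f(0.5y,1y) = ((609/625)/(9431/10000) − 1)/(1/2) = 626/9431 ≈ 6.6377%

step 1 [0.5y] bond c/2=9/800: DF=(492681/500000 − 9/800·(0))/(1+9/800) = 609/625 ≈ 0.974400
step 2 [1y] zero: DF = P = 9431/10000 ≈ 0.943100
step 3 [1.5y] bond c/2=1/100: DF=(480399/500000 − 1/100·(0.974400+0.943100))/(1+1/100) = 9323/10000 ≈ 0.932300
step 4 [2y] zero: DF = P = 114/125 ≈ 0.912000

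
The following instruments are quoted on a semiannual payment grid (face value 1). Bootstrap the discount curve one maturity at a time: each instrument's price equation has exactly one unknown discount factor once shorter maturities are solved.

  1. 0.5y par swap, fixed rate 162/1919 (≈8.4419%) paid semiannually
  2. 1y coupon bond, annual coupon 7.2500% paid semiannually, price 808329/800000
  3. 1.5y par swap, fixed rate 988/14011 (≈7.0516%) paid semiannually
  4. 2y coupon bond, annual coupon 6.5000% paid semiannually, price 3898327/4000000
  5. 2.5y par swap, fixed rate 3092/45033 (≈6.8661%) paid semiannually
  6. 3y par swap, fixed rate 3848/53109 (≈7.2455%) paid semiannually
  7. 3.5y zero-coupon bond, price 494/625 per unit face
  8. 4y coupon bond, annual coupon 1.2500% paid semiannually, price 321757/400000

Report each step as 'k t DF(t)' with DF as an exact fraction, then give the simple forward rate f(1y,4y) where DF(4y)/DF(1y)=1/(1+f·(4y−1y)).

step 1 [0.5y] swap r/2=81/1919: DF=(1 − 81/1919·(0))/(1+81/1919) = 1919/2000 ≈ 0.959500
step 2 [1y] bond c/2=29/800: DF=(808329/800000 − 29/800·(0.959500))/(1+29/800) = 1883/2000 ≈ 0.941500
step 3 [1.5y] swap r/2=494/14011: DF=(1 − 494/14011·(0.959500+0.941500))/(1+494/14011) = 2253/2500 ≈ 0.901200
step 4 [2y] bond c/2=13/400: DF=(3898327/4000000 − 13/400·(0.959500+0.941500+0.901200))/(1+13/400) = 8557/10000 ≈ 0.855700
step 5 [2.5y] swap r/2=1546/45033: DF=(1 − 1546/45033·(0.959500+0.941500+0.901200+0.855700))/(1+1546/45033) = 4227/5000 ≈ 0.845400
step 6 [3y] swap r/2=1924/53109: DF=(1 − 1924/53109·(0.959500+0.941500+0.901200+0.855700+0.845400))/(1+1924/53109) = 2019/2500 ≈ 0.807600
step 7 [3.5y] zero: DF = P = 494/625 ≈ 0.790400
step 8 [4y] bond c/2=1/160: DF=(321757/400000 − 1/160·(0.959500+0.941500+0.901200+0.855700+0.845400+0.807600+0.790400))/(1+1/160) = 1523/2000 ≈ 0.761500

1 1/2 1919/2000
2 1 1883/2000
3 3/2 2253/2500
4 2 8557/10000
5 5/2 4227/5000
6 3 2019/2500
7 7/2 494/625
8 4 1523/2000
f(1y,4y) = ((1883/2000)/(1523/2000) − 1)/(3) = 120/1523 ≈ 7.8792%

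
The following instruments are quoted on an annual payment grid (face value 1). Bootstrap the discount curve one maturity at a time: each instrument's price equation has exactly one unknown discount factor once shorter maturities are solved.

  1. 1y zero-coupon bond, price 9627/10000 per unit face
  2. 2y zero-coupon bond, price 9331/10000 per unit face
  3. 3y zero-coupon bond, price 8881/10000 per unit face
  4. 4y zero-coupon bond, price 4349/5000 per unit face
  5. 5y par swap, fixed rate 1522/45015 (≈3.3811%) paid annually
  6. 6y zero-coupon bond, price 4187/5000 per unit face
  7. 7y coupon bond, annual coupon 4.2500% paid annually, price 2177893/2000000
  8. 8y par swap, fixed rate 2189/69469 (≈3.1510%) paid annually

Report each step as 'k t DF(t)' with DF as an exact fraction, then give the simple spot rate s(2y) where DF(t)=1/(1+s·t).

step 1 [1y] zero: DF = P = 9627/10000 ≈ 0.962700
step 2 [2y] zero: DF = P = 9331/10000 ≈ 0.933100
step 3 [3y] zero: DF = P = 8881/10000 ≈ 0.888100
step 4 [4y] zero: DF = P = 4349/5000 ≈ 0.869800
step 5 [5y] swap r/1=1522/45015: DF=(1 − 1522/45015·(0.962700+0.933100+0.888100+0.869800))/(1+1522/45015) = 4239/5000 ≈ 0.847800
step 6 [6y] zero: DF = P = 4187/5000 ≈ 0.837400
step 7 [7y] bond c/1=17/400: DF=(2177893/2000000 − 17/400·(0.962700+0.933100+0.888100+0.869800+0.847800+0.837400))/(1+17/400) = 8269/10000 ≈ 0.826900
step 8 [8y] swap r/1=2189/69469: DF=(1 − 2189/69469·(0.962700+0.933100+0.888100+0.869800+0.847800+0.837400+0.826900))/(1+2189/69469) = 7811/10000 ≈ 0.781100

1 1 9627/10000
2 2 9331/10000
3 3 8881/10000
4 4 4349/5000
5 5 4239/5000
6 6 4187/5000
7 7 8269/10000
8 8 7811/10000
s(2y) = (1/(9331/10000) − 1)/(2) = 669/18662 ≈ 3.5848%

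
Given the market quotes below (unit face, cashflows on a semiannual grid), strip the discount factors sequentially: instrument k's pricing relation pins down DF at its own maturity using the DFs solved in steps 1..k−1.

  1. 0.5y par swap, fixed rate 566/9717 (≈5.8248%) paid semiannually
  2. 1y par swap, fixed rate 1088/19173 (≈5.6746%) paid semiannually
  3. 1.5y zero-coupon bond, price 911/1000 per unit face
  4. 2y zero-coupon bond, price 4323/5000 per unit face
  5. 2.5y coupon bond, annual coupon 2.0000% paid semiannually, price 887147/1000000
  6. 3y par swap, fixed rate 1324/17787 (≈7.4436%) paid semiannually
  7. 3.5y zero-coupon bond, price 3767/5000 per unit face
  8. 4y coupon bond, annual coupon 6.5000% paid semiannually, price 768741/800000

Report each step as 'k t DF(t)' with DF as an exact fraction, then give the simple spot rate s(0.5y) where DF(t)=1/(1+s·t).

step 1 [0.5y] swap r/2=283/9717: DF=(1 − 283/9717·(0))/(1+283/9717) = 9717/10000 ≈ 0.971700
step 2 [1y] swap r/2=544/19173: DF=(1 − 544/19173·(0.971700))/(1+544/19173) = 591/625 ≈ 0.945600
step 3 [1.5y] zero: DF = P = 911/1000 ≈ 0.911000
step 4 [2y] zero: DF = P = 4323/5000 ≈ 0.864600
step 5 [2.5y] bond c/2=1/100: DF=(887147/1000000 − 1/100·(0.971700+0.945600+0.911000+0.864600))/(1+1/100) = 4209/5000 ≈ 0.841800
step 6 [3y] swap r/2=662/17787: DF=(1 − 662/17787·(0.971700+0.945600+0.911000+0.864600+0.841800))/(1+662/17787) = 4007/5000 ≈ 0.801400
step 7 [3.5y] zero: DF = P = 3767/5000 ≈ 0.753400
step 8 [4y] bond c/2=13/400: DF=(768741/800000 − 13/400·(0.971700+0.945600+0.911000+0.864600+0.841800+0.801400+0.753400))/(1+13/400) = 739/1000 ≈ 0.739000

1 1/2 9717/10000
2 1 591/625
3 3/2 911/1000
4 2 4323/5000
5 5/2 4209/5000
6 3 4007/5000
7 7/2 3767/5000
8 4 739/1000
s(0.5y) = (1/(9717/10000) − 1)/(1/2) = 566/9717 ≈ 5.8248%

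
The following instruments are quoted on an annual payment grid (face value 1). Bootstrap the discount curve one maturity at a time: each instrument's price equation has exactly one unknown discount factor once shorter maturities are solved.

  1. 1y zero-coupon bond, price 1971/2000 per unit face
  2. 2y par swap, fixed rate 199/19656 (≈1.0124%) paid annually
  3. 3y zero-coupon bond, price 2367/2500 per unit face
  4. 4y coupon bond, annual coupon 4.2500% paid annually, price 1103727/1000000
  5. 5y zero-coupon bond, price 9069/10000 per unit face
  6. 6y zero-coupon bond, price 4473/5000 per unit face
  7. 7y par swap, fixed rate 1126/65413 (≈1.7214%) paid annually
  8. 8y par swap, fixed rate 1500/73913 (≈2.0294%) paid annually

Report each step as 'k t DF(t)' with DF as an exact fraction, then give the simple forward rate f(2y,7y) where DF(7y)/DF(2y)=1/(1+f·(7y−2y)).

step 1 [1y] zero: DF = P = 1971/2000 ≈ 0.985500
step 2 [2y] swap r/1=199/19656: DF=(1 − 199/19656·(0.985500))/(1+199/19656) = 9801/10000 ≈ 0.980100
step 3 [3y] zero: DF = P = 2367/2500 ≈ 0.946800
step 4 [4y] bond c/1=17/400: DF=(1103727/1000000 − 17/400·(0.985500+0.980100+0.946800))/(1+17/400) = 47/50 ≈ 0.940000
step 5 [5y] zero: DF = P = 9069/10000 ≈ 0.906900
step 6 [6y] zero: DF = P = 4473/5000 ≈ 0.894600
step 7 [7y] swap r/1=1126/65413: DF=(1 − 1126/65413·(0.985500+0.980100+0.946800+0.940000+0.906900+0.894600))/(1+1126/65413) = 4437/5000 ≈ 0.887400
step 8 [8y] swap r/1=1500/73913: DF=(1 − 1500/73913·(0.985500+0.980100+0.946800+0.940000+0.906900+0.894600+0.887400))/(1+1500/73913) = 17/20 ≈ 0.850000

1 1 1971/2000
2 2 9801/10000
3 3 2367/2500
4 4 47/50
5 5 9069/10000
6 6 4473/5000
7 7 4437/5000
8 8 17/20
f(2y,7y) = ((9801/10000)/(4437/5000) − 1)/(5) = 103/4930 ≈ 2.0892%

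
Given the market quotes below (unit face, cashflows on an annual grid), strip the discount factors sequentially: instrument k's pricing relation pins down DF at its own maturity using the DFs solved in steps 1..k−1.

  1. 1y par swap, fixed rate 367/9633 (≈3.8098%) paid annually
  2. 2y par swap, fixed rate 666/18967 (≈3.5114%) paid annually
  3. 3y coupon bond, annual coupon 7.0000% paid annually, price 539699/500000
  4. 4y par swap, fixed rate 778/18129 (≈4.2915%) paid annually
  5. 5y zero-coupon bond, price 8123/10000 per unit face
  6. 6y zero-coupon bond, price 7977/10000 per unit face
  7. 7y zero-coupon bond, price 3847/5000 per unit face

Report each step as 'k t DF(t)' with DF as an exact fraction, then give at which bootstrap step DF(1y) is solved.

step 1 [1y] swap r/1=367/9633: DF=(1 − 367/9633·(0))/(1+367/9633) = 9633/10000 ≈ 0.963300
step 2 [2y] swap r/1=666/18967: DF=(1 − 666/18967·(0.963300))/(1+666/18967) = 4667/5000 ≈ 0.933400
step 3 [3y] bond c/1=7/100: DF=(539699/500000 − 7/100·(0.963300+0.933400))/(1+7/100) = 8847/10000 ≈ 0.884700
step 4 [4y] swap r/1=778/18129: DF=(1 − 778/18129·(0.963300+0.933400+0.884700))/(1+778/18129) = 2111/2500 ≈ 0.844400
step 5 [5y] zero: DF = P = 8123/10000 ≈ 0.812300
step 6 [6y] zero: DF = P = 7977/10000 ≈ 0.797700
step 7 [7y] zero: DF = P = 3847/5000 ≈ 0.769400

1 1 9633/10000
2 2 4667/5000
3 3 8847/10000
4 4 2111/2500
5 5 8123/10000
6 6 7977/10000
7 7 3847/5000
DF(1y) is solved at step 1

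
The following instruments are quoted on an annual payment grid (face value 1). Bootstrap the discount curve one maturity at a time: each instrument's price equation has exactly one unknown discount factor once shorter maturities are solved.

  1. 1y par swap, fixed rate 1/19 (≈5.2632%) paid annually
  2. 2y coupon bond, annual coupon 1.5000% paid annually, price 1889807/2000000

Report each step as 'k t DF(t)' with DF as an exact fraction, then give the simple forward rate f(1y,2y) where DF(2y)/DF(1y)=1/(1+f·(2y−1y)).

1 1 19/20
2 2 9169/10000
f(1y,2y) = ((19/20)/(9169/10000) − 1)/(1) = 331/9169 ≈ 3.6100%

step 1 [1y] swap r/1=1/19: DF=(1 − 1/19·(0))/(1+1/19) = 19/20 ≈ 0.950000
step 2 [2y] bond c/1=3/200: DF=(1889807/2000000 − 3/200·(0.950000))/(1+3/200) = 9169/10000 ≈ 0.916900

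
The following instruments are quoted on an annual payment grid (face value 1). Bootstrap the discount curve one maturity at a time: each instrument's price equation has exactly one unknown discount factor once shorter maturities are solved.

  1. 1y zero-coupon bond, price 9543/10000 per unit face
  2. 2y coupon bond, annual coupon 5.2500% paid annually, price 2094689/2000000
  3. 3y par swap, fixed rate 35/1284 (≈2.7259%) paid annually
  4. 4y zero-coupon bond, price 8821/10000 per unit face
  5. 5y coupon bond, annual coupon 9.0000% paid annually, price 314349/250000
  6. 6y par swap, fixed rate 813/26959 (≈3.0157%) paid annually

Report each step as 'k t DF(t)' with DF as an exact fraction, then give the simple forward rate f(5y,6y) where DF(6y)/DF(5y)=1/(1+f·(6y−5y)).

step 1 [1y] zero: DF = P = 9543/10000 ≈ 0.954300
step 2 [2y] bond c/1=21/400: DF=(2094689/2000000 − 21/400·(0.954300))/(1+21/400) = 379/400 ≈ 0.947500
step 3 [3y] swap r/1=35/1284: DF=(1 − 35/1284·(0.954300+0.947500))/(1+35/1284) = 923/1000 ≈ 0.923000
step 4 [4y] zero: DF = P = 8821/10000 ≈ 0.882100
step 5 [5y] bond c/1=9/100: DF=(314349/250000 − 9/100·(0.954300+0.947500+0.923000+0.882100))/(1+9/100) = 339/400 ≈ 0.847500
step 6 [6y] swap r/1=813/26959: DF=(1 − 813/26959·(0.954300+0.947500+0.923000+0.882100+0.847500))/(1+813/26959) = 4187/5000 ≈ 0.837400

1 1 9543/10000
2 2 379/400
3 3 923/1000
4 4 8821/10000
5 5 339/400
6 6 4187/5000
f(5y,6y) = ((339/400)/(4187/5000) − 1)/(1) = 101/8374 ≈ 1.2061%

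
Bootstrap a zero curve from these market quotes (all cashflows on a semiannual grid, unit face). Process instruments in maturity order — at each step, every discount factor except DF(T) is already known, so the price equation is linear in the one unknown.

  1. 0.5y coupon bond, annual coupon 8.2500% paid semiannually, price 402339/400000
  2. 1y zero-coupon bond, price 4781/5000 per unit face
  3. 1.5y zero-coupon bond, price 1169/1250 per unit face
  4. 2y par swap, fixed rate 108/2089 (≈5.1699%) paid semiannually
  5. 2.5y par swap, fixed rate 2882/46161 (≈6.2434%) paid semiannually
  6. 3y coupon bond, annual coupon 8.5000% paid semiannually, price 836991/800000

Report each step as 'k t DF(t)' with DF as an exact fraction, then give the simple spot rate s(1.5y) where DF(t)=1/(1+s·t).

step 1 [0.5y] bond c/2=33/800: DF=(402339/400000 − 33/800·(0))/(1+33/800) = 483/500 ≈ 0.966000
step 2 [1y] zero: DF = P = 4781/5000 ≈ 0.956200
step 3 [1.5y] zero: DF = P = 1169/1250 ≈ 0.935200
step 4 [2y] swap r/2=54/2089: DF=(1 − 54/2089·(0.966000+0.956200+0.935200))/(1+54/2089) = 2257/2500 ≈ 0.902800
step 5 [2.5y] swap r/2=1441/46161: DF=(1 − 1441/46161·(0.966000+0.956200+0.935200+0.902800))/(1+1441/46161) = 8559/10000 ≈ 0.855900
step 6 [3y] bond c/2=17/400: DF=(836991/800000 − 17/400·(0.966000+0.956200+0.935200+0.902800+0.855900))/(1+17/400) = 4077/5000 ≈ 0.815400

1 1/2 483/500
2 1 4781/5000
3 3/2 1169/1250
4 2 2257/2500
5 5/2 8559/10000
6 3 4077/5000
s(1.5y) = (1/(1169/1250) − 1)/(3/2) = 54/1169 ≈ 4.6193%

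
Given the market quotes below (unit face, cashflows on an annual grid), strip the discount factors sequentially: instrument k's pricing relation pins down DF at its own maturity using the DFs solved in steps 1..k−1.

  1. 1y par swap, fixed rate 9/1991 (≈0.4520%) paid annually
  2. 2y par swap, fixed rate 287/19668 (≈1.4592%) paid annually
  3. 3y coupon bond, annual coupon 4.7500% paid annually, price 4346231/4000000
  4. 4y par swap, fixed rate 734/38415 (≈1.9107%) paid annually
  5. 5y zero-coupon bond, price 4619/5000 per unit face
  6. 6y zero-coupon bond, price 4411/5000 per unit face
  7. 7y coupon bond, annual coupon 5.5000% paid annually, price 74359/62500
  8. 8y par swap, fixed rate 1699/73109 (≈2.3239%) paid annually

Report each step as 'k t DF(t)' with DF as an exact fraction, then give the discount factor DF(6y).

1 1 1991/2000
2 2 9713/10000
3 3 9481/10000
4 4 4633/5000
5 5 4619/5000
6 6 4411/5000
7 7 8333/10000
8 8 8301/10000
DF(6y) = 4411/5000 ≈ 0.882200

step 1 [1y] swap r/1=9/1991: DF=(1 − 9/1991·(0))/(1+9/1991) = 1991/2000 ≈ 0.995500
step 2 [2y] swap r/1=287/19668: DF=(1 − 287/19668·(0.995500))/(1+287/19668) = 9713/10000 ≈ 0.971300
step 3 [3y] bond c/1=19/400: DF=(4346231/4000000 − 19/400·(0.995500+0.971300))/(1+19/400) = 9481/10000 ≈ 0.948100
step 4 [4y] swap r/1=734/38415: DF=(1 − 734/38415·(0.995500+0.971300+0.948100))/(1+734/38415) = 4633/5000 ≈ 0.926600
step 5 [5y] zero: DF = P = 4619/5000 ≈ 0.923800
step 6 [6y] zero: DF = P = 4411/5000 ≈ 0.882200
step 7 [7y] bond c/1=11/200: DF=(74359/62500 − 11/200·(0.995500+0.971300+0.948100+0.926600+0.923800+0.882200))/(1+11/200) = 8333/10000 ≈ 0.833300
step 8 [8y] swap r/1=1699/73109: DF=(1 − 1699/73109·(0.995500+0.971300+0.948100+0.926600+0.923800+0.882200+0.833300))/(1+1699/73109) = 8301/10000 ≈ 0.830100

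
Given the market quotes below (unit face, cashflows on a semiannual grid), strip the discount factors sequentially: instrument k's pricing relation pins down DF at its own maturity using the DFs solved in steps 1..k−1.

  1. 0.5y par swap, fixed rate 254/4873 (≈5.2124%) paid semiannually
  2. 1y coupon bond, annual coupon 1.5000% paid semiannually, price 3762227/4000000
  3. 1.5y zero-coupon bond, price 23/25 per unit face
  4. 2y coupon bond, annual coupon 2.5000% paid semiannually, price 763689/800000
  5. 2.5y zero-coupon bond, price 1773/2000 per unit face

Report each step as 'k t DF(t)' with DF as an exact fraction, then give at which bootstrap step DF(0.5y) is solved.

step 1 [0.5y] swap r/2=127/4873: DF=(1 − 127/4873·(0))/(1+127/4873) = 4873/5000 ≈ 0.974600
step 2 [1y] bond c/2=3/400: DF=(3762227/4000000 − 3/400·(0.974600))/(1+3/400) = 9263/10000 ≈ 0.926300
step 3 [1.5y] zero: DF = P = 23/25 ≈ 0.920000
step 4 [2y] bond c/2=1/80: DF=(763689/800000 − 1/80·(0.974600+0.926300+0.920000))/(1+1/80) = 227/250 ≈ 0.908000
step 5 [2.5y] zero: DF = P = 1773/2000 ≈ 0.886500

1 1/2 4873/5000
2 1 9263/10000
3 3/2 23/25
4 2 227/250
5 5/2 1773/2000
DF(0.5y) is solved at step 1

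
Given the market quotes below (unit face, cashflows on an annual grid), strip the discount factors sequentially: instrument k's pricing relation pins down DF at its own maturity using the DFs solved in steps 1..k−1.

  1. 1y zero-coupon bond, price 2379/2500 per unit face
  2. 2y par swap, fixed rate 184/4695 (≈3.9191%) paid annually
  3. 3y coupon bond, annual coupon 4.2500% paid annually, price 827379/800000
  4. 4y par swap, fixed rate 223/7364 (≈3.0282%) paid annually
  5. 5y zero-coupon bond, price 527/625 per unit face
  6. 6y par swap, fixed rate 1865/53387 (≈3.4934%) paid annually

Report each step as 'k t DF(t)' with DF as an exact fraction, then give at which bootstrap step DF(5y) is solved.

step 1 [1y] zero: DF = P = 2379/2500 ≈ 0.951600
step 2 [2y] swap r/1=184/4695: DF=(1 − 184/4695·(0.951600))/(1+184/4695) = 579/625 ≈ 0.926400
step 3 [3y] bond c/1=17/400: DF=(827379/800000 − 17/400·(0.951600+0.926400))/(1+17/400) = 1831/2000 ≈ 0.915500
step 4 [4y] swap r/1=223/7364: DF=(1 − 223/7364·(0.951600+0.926400+0.915500))/(1+223/7364) = 1777/2000 ≈ 0.888500
step 5 [5y] zero: DF = P = 527/625 ≈ 0.843200
step 6 [6y] swap r/1=1865/53387: DF=(1 − 1865/53387·(0.951600+0.926400+0.915500+0.888500+0.843200))/(1+1865/53387) = 1627/2000 ≈ 0.813500

1 1 2379/2500
2 2 579/625
3 3 1831/2000
4 4 1777/2000
5 5 527/625
6 6 1627/2000
DF(5y) is solved at step 5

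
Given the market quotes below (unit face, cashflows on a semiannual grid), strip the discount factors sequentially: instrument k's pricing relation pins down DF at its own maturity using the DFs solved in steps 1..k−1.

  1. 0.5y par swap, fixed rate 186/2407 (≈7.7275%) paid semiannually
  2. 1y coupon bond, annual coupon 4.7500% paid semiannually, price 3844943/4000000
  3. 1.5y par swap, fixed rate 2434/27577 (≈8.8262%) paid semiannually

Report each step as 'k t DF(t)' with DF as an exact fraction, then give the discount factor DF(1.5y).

1 1/2 2407/2500
2 1 4583/5000
3 3/2 8783/10000
DF(1.5y) = 8783/10000 ≈ 0.878300

step 1 [0.5y] swap r/2=93/2407: DF=(1 − 93/2407·(0))/(1+93/2407) = 2407/2500 ≈ 0.962800
step 2 [1y] bond c/2=19/800: DF=(3844943/4000000 − 19/800·(0.962800))/(1+19/800) = 4583/5000 ≈ 0.916600
step 3 [1.5y] swap r/2=1217/27577: DF=(1 − 1217/27577·(0.962800+0.916600))/(1+1217/27577) = 8783/10000 ≈ 0.878300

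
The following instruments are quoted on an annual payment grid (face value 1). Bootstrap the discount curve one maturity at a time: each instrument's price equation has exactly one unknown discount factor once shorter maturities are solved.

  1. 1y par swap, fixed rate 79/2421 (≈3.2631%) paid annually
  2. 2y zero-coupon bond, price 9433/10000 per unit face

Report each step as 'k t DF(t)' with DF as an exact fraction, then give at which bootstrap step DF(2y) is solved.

1 1 2421/2500
2 2 9433/10000
DF(2y) is solved at step 2

step 1 [1y] swap r/1=79/2421: DF=(1 − 79/2421·(0))/(1+79/2421) = 2421/2500 ≈ 0.968400
step 2 [2y] zero: DF = P = 9433/10000 ≈ 0.943300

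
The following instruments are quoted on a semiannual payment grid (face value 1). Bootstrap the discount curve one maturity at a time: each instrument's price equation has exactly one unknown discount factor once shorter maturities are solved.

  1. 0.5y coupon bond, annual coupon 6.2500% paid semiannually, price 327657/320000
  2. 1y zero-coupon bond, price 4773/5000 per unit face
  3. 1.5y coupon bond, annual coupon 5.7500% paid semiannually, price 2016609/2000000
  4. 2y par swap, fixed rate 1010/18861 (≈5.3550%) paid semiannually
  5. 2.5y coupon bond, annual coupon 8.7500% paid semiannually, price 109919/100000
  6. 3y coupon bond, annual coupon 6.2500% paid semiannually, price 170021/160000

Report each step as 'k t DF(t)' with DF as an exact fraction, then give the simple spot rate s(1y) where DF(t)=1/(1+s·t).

step 1 [0.5y] bond c/2=1/32: DF=(327657/320000 − 1/32·(0))/(1+1/32) = 9929/10000 ≈ 0.992900
step 2 [1y] zero: DF = P = 4773/5000 ≈ 0.954600
step 3 [1.5y] bond c/2=23/800: DF=(2016609/2000000 − 23/800·(0.992900+0.954600))/(1+23/800) = 9257/10000 ≈ 0.925700
step 4 [2y] swap r/2=505/18861: DF=(1 − 505/18861·(0.992900+0.954600+0.925700))/(1+505/18861) = 899/1000 ≈ 0.899000
step 5 [2.5y] bond c/2=7/160: DF=(109919/100000 − 7/160·(0.992900+0.954600+0.925700+0.899000))/(1+7/160) = 179/200 ≈ 0.895000
step 6 [3y] bond c/2=1/32: DF=(170021/160000 − 1/32·(0.992900+0.954600+0.925700+0.899000+0.895000))/(1+1/32) = 889/1000 ≈ 0.889000

1 1/2 9929/10000
2 1 4773/5000
3 3/2 9257/10000
4 2 899/1000
5 5/2 179/200
6 3 889/1000
s(1y) = (1/(4773/5000) − 1)/(1) = 227/4773 ≈ 4.7559%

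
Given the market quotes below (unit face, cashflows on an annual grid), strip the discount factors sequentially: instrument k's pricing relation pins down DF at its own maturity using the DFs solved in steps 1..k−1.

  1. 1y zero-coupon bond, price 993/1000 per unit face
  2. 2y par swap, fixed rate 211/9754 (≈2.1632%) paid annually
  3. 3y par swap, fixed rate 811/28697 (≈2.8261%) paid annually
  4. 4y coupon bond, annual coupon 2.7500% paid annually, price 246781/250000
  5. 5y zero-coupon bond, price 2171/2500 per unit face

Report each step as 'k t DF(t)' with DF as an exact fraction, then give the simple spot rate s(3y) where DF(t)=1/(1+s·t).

step 1 [1y] zero: DF = P = 993/1000 ≈ 0.993000
step 2 [2y] swap r/1=211/9754: DF=(1 − 211/9754·(0.993000))/(1+211/9754) = 4789/5000 ≈ 0.957800
step 3 [3y] swap r/1=811/28697: DF=(1 − 811/28697·(0.993000+0.957800))/(1+811/28697) = 9189/10000 ≈ 0.918900
step 4 [4y] bond c/1=11/400: DF=(246781/250000 − 11/400·(0.993000+0.957800+0.918900))/(1+11/400) = 8839/10000 ≈ 0.883900
step 5 [5y] zero: DF = P = 2171/2500 ≈ 0.868400

1 1 993/1000
2 2 4789/5000
3 3 9189/10000
4 4 8839/10000
5 5 2171/2500
s(3y) = (1/(9189/10000) − 1)/(3) = 811/27567 ≈ 2.9419%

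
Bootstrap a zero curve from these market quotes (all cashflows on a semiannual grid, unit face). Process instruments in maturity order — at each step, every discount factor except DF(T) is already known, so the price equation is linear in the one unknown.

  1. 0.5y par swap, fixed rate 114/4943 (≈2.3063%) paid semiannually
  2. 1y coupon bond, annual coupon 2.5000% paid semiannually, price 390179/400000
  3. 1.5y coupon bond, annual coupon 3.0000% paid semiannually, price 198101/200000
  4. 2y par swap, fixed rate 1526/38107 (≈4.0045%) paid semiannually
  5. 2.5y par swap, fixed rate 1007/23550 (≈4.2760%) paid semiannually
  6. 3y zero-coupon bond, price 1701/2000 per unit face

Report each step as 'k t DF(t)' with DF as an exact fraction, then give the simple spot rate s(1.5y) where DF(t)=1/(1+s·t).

step 1 [0.5y] swap r/2=57/4943: DF=(1 − 57/4943·(0))/(1+57/4943) = 4943/5000 ≈ 0.988600
step 2 [1y] bond c/2=1/80: DF=(390179/400000 − 1/80·(0.988600))/(1+1/80) = 1189/1250 ≈ 0.951200
step 3 [1.5y] bond c/2=3/200: DF=(198101/200000 − 3/200·(0.988600+0.951200))/(1+3/200) = 592/625 ≈ 0.947200
step 4 [2y] swap r/2=763/38107: DF=(1 − 763/38107·(0.988600+0.951200+0.947200))/(1+763/38107) = 9237/10000 ≈ 0.923700
step 5 [2.5y] swap r/2=1007/47100: DF=(1 − 1007/47100·(0.988600+0.951200+0.947200+0.923700))/(1+1007/47100) = 8993/10000 ≈ 0.899300
step 6 [3y] zero: DF = P = 1701/2000 ≈ 0.850500

1 1/2 4943/5000
2 1 1189/1250
3 3/2 592/625
4 2 9237/10000
5 5/2 8993/10000
6 3 1701/2000
s(1.5y) = (1/(592/625) − 1)/(3/2) = 11/296 ≈ 3.7162%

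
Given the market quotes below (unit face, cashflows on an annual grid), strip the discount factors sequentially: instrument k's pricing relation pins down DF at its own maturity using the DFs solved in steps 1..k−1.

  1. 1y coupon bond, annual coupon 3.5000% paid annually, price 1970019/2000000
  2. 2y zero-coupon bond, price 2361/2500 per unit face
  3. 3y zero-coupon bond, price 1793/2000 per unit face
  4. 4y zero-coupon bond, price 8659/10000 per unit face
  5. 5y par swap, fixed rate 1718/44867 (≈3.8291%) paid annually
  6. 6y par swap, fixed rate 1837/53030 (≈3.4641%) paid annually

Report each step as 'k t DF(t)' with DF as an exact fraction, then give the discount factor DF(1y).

1 1 9517/10000
2 2 2361/2500
3 3 1793/2000
4 4 8659/10000
5 5 4141/5000
6 6 8163/10000
DF(1y) = 9517/10000 ≈ 0.951700

step 1 [1y] bond c/1=7/200: DF=(1970019/2000000 − 7/200·(0))/(1+7/200) = 9517/10000 ≈ 0.951700
step 2 [2y] zero: DF = P = 2361/2500 ≈ 0.944400
step 3 [3y] zero: DF = P = 1793/2000 ≈ 0.896500
step 4 [4y] zero: DF = P = 8659/10000 ≈ 0.865900
step 5 [5y] swap r/1=1718/44867: DF=(1 − 1718/44867·(0.951700+0.944400+0.896500+0.865900))/(1+1718/44867) = 4141/5000 ≈ 0.828200
step 6 [6y] swap r/1=1837/53030: DF=(1 − 1837/53030·(0.951700+0.944400+0.896500+0.865900+0.828200))/(1+1837/53030) = 8163/10000 ≈ 0.816300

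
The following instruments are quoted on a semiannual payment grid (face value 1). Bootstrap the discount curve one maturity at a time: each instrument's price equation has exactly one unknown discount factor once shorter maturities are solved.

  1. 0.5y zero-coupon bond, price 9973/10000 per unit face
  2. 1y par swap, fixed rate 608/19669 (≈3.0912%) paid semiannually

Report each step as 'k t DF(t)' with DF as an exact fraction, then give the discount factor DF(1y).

step 1 [0.5y] zero: DF = P = 9973/10000 ≈ 0.997300
step 2 [1y] swap r/2=304/19669: DF=(1 − 304/19669·(0.997300))/(1+304/19669) = 606/625 ≈ 0.969600

1 1/2 9973/10000
2 1 606/625
DF(1y) = 606/625 ≈ 0.969600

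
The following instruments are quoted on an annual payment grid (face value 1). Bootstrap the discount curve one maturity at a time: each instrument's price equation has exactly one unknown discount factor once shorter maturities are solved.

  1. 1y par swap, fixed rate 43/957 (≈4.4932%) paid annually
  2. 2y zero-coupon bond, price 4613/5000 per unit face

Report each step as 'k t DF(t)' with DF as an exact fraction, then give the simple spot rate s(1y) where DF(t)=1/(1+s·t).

1 1 957/1000
2 2 4613/5000
s(1y) = (1/(957/1000) − 1)/(1) = 43/957 ≈ 4.4932%

step 1 [1y] swap r/1=43/957: DF=(1 − 43/957·(0))/(1+43/957) = 957/1000 ≈ 0.957000
step 2 [2y] zero: DF = P = 4613/5000 ≈ 0.922600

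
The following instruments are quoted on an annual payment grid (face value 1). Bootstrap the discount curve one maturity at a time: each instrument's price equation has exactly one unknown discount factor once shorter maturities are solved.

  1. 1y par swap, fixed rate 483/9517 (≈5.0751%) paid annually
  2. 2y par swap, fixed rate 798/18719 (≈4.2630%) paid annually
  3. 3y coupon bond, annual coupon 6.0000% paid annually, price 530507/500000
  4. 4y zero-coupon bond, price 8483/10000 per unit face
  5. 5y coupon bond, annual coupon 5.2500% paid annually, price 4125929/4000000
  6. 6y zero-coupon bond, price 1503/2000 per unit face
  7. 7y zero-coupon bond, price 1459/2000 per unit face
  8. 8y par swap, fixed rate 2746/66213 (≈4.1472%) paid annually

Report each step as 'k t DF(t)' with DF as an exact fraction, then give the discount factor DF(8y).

step 1 [1y] swap r/1=483/9517: DF=(1 − 483/9517·(0))/(1+483/9517) = 9517/10000 ≈ 0.951700
step 2 [2y] swap r/1=798/18719: DF=(1 − 798/18719·(0.951700))/(1+798/18719) = 4601/5000 ≈ 0.920200
step 3 [3y] bond c/1=3/50: DF=(530507/500000 − 3/50·(0.951700+0.920200))/(1+3/50) = 179/200 ≈ 0.895000
step 4 [4y] zero: DF = P = 8483/10000 ≈ 0.848300
step 5 [5y] bond c/1=21/400: DF=(4125929/4000000 − 21/400·(0.951700+0.920200+0.895000+0.848300))/(1+21/400) = 7997/10000 ≈ 0.799700
step 6 [6y] zero: DF = P = 1503/2000 ≈ 0.751500
step 7 [7y] zero: DF = P = 1459/2000 ≈ 0.729500
step 8 [8y] swap r/1=2746/66213: DF=(1 − 2746/66213·(0.951700+0.920200+0.895000+0.848300+0.799700+0.751500+0.729500))/(1+2746/66213) = 3627/5000 ≈ 0.725400

1 1 9517/10000
2 2 4601/5000
3 3 179/200
4 4 8483/10000
5 5 7997/10000
6 6 1503/2000
7 7 1459/2000
8 8 3627/5000
DF(8y) = 3627/5000 ≈ 0.725400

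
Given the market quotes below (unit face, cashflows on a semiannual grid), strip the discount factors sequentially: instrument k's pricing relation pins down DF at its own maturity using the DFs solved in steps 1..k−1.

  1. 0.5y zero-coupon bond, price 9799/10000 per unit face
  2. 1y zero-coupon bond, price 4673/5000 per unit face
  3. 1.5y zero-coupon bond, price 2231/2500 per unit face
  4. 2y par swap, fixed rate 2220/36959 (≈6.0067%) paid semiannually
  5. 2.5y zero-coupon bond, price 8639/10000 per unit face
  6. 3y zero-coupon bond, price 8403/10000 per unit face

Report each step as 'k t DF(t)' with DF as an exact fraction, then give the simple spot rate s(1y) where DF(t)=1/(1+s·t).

step 1 [0.5y] zero: DF = P = 9799/10000 ≈ 0.979900
step 2 [1y] zero: DF = P = 4673/5000 ≈ 0.934600
step 3 [1.5y] zero: DF = P = 2231/2500 ≈ 0.892400
step 4 [2y] swap r/2=1110/36959: DF=(1 − 1110/36959·(0.979900+0.934600+0.892400))/(1+1110/36959) = 889/1000 ≈ 0.889000
step 5 [2.5y] zero: DF = P = 8639/10000 ≈ 0.863900
step 6 [3y] zero: DF = P = 8403/10000 ≈ 0.840300

1 1/2 9799/10000
2 1 4673/5000
3 3/2 2231/2500
4 2 889/1000
5 5/2 8639/10000
6 3 8403/10000
s(1y) = (1/(4673/5000) − 1)/(1) = 327/4673 ≈ 6.9976%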